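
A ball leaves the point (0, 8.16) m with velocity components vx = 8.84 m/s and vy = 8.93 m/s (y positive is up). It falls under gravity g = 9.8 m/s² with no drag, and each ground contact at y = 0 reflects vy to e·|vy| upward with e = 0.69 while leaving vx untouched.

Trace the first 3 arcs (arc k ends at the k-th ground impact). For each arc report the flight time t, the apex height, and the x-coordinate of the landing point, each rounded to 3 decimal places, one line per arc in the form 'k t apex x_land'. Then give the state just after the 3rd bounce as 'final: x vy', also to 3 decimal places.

Arc 1: start y=8.160, vy=8.930 → t=2.491, apex=12.229, x_land=22.020, impact vy=-15.482
  bounce: vy ← 0.69·15.482 = 10.682
Arc 2: start y=0.000, vy=10.682 → t=2.180, apex=5.822, x_land=41.292, impact vy=-10.682
  bounce: vy ← 0.69·10.682 = 7.371
Arc 3: start y=0.000, vy=7.371 → t=1.504, apex=2.772, x_land=54.590, impact vy=-7.371
  bounce: vy ← 0.69·7.371 = 5.086

1 2.491 12.229 22.020
2 2.180 5.822 41.292
3 1.504 2.772 54.590
final: 54.590 5.086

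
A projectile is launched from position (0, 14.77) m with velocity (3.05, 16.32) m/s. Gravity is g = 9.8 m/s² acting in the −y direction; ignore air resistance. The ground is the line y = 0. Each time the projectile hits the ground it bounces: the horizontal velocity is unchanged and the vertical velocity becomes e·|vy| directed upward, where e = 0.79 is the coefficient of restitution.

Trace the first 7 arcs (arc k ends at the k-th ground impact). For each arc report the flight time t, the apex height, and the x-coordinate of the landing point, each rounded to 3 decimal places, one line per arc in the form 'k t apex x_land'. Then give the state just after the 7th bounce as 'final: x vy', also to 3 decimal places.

1 4.071 28.359 12.417
2 3.801 17.699 24.010
3 3.003 11.046 33.168
4 2.372 6.894 40.404
5 1.874 4.302 46.120
6 1.481 2.685 50.635
7 1.170 1.676 54.203
final: 54.203 4.528

Arc 1: start y=14.770, vy=16.320 → t=4.071, apex=28.359, x_land=12.417, impact vy=-23.576
  bounce: vy ← 0.79·23.576 = 18.625
Arc 2: start y=0.000, vy=18.625 → t=3.801, apex=17.699, x_land=24.010, impact vy=-18.625
  bounce: vy ← 0.79·18.625 = 14.714
Arc 3: start y=0.000, vy=14.714 → t=3.003, apex=11.046, x_land=33.168, impact vy=-14.714
  bounce: vy ← 0.79·14.714 = 11.624
Arc 4: start y=0.000, vy=11.624 → t=2.372, apex=6.894, x_land=40.404, impact vy=-11.624
  bounce: vy ← 0.79·11.624 = 9.183
Arc 5: start y=0.000, vy=9.183 → t=1.874, apex=4.302, x_land=46.120, impact vy=-9.183
  bounce: vy ← 0.79·9.183 = 7.255
Arc 6: start y=0.000, vy=7.255 → t=1.481, apex=2.685, x_land=50.635, impact vy=-7.255
  bounce: vy ← 0.79·7.255 = 5.731
Arc 7: start y=0.000, vy=5.731 → t=1.170, apex=1.676, x_land=54.203, impact vy=-5.731
  bounce: vy ← 0.79·5.731 = 4.528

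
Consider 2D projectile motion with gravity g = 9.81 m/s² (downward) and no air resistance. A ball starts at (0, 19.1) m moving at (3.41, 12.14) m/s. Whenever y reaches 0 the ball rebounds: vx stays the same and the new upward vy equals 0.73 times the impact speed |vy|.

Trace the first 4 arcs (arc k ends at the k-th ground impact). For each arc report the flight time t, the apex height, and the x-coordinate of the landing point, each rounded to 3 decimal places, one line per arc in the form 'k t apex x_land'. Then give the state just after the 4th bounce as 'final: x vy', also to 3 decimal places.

Arc 1: start y=19.100, vy=12.140 → t=3.567, apex=26.612, x_land=12.163, impact vy=-22.850
  bounce: vy ← 0.73·22.850 = 16.680
Arc 2: start y=0.000, vy=16.680 → t=3.401, apex=14.181, x_land=23.759, impact vy=-16.680
  bounce: vy ← 0.73·16.680 = 12.177
Arc 3: start y=0.000, vy=12.177 → t=2.483, apex=7.557, x_land=32.224, impact vy=-12.177
  bounce: vy ← 0.73·12.177 = 8.889
Arc 4: start y=0.000, vy=8.889 → t=1.812, apex=4.027, x_land=38.404, impact vy=-8.889
  bounce: vy ← 0.73·8.889 = 6.489

1 3.567 26.612 12.163
2 3.401 14.181 23.759
3 2.483 7.557 32.224
4 1.812 4.027 38.404
final: 38.404 6.489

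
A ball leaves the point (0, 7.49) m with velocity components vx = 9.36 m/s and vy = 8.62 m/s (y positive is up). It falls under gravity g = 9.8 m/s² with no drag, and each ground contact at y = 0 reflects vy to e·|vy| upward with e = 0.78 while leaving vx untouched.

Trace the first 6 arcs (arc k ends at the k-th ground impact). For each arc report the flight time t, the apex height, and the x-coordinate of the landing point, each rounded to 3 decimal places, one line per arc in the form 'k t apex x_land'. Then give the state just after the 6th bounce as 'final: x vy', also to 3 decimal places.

Arc 1: start y=7.490, vy=8.620 → t=2.397, apex=11.281, x_land=22.435, impact vy=-14.870
  bounce: vy ← 0.78·14.870 = 11.598
Arc 2: start y=0.000, vy=11.598 → t=2.367, apex=6.863, x_land=44.590, impact vy=-11.598
  bounce: vy ← 0.78·11.598 = 9.047
Arc 3: start y=0.000, vy=9.047 → t=1.846, apex=4.176, x_land=61.871, impact vy=-9.047
  bounce: vy ← 0.78·9.047 = 7.056
Arc 4: start y=0.000, vy=7.056 → t=1.440, apex=2.540, x_land=75.351, impact vy=-7.056
  bounce: vy ← 0.78·7.056 = 5.504
Arc 5: start y=0.000, vy=5.504 → t=1.123, apex=1.546, x_land=85.865, impact vy=-5.504
  bounce: vy ← 0.78·5.504 = 4.293
Arc 6: start y=0.000, vy=4.293 → t=0.876, apex=0.940, x_land=94.065, impact vy=-4.293
  bounce: vy ← 0.78·4.293 = 3.349

1 2.397 11.281 22.435
2 2.367 6.863 44.590
3 1.846 4.176 61.871
4 1.440 2.540 75.351
5 1.123 1.546 85.865
6 0.876 0.940 94.065
final: 94.065 3.349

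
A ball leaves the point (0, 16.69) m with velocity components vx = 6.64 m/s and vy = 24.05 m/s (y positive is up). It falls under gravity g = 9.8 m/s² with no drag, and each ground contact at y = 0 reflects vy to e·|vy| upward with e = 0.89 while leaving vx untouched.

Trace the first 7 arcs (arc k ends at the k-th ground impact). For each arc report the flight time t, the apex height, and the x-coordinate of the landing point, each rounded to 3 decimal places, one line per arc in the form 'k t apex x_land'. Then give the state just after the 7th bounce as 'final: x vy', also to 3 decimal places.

1 5.525 46.200 36.684
2 5.466 36.595 72.976
3 4.864 28.987 105.276
4 4.329 22.961 134.023
5 3.853 18.187 159.608
6 3.429 14.406 182.378
7 3.052 11.411 202.644
final: 202.644 13.310

Arc 1: start y=16.690, vy=24.050 → t=5.525, apex=46.200, x_land=36.684, impact vy=-30.092
  bounce: vy ← 0.89·30.092 = 26.782
Arc 2: start y=0.000, vy=26.782 → t=5.466, apex=36.595, x_land=72.976, impact vy=-26.782
  bounce: vy ← 0.89·26.782 = 23.836
Arc 3: start y=0.000, vy=23.836 → t=4.864, apex=28.987, x_land=105.276, impact vy=-23.836
  bounce: vy ← 0.89·23.836 = 21.214
Arc 4: start y=0.000, vy=21.214 → t=4.329, apex=22.961, x_land=134.023, impact vy=-21.214
  bounce: vy ← 0.89·21.214 = 18.880
Arc 5: start y=0.000, vy=18.880 → t=3.853, apex=18.187, x_land=159.608, impact vy=-18.880
  bounce: vy ← 0.89·18.880 = 16.804
Arc 6: start y=0.000, vy=16.804 → t=3.429, apex=14.406, x_land=182.378, impact vy=-16.804
  bounce: vy ← 0.89·16.804 = 14.955
Arc 7: start y=0.000, vy=14.955 → t=3.052, apex=11.411, x_land=202.644, impact vy=-14.955
  bounce: vy ← 0.89·14.955 = 13.310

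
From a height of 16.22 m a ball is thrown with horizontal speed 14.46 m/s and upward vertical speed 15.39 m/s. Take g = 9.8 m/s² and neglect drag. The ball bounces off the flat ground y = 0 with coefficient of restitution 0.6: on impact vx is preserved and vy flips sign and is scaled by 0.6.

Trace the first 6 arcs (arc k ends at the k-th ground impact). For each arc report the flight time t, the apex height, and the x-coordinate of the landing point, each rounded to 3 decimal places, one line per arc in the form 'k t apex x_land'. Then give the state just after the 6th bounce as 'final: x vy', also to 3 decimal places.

Arc 1: start y=16.220, vy=15.390 → t=3.974, apex=28.304, x_land=57.461, impact vy=-23.553
  bounce: vy ← 0.6·23.553 = 14.132
Arc 2: start y=0.000, vy=14.132 → t=2.884, apex=10.190, x_land=99.165, impact vy=-14.132
  bounce: vy ← 0.6·14.132 = 8.479
Arc 3: start y=0.000, vy=8.479 → t=1.730, apex=3.668, x_land=124.188, impact vy=-8.479
  bounce: vy ← 0.6·8.479 = 5.088
Arc 4: start y=0.000, vy=5.088 → t=1.038, apex=1.321, x_land=139.201, impact vy=-5.088
  bounce: vy ← 0.6·5.088 = 3.053
Arc 5: start y=0.000, vy=3.053 → t=0.623, apex=0.475, x_land=148.209, impact vy=-3.053
  bounce: vy ← 0.6·3.053 = 1.832
Arc 6: start y=0.000, vy=1.832 → t=0.374, apex=0.171, x_land=153.614, impact vy=-1.832
  bounce: vy ← 0.6·1.832 = 1.099

1 3.974 28.304 57.461
2 2.884 10.190 99.165
3 1.730 3.668 124.188
4 1.038 1.321 139.201
5 0.623 0.475 148.209
6 0.374 0.171 153.614
final: 153.614 1.099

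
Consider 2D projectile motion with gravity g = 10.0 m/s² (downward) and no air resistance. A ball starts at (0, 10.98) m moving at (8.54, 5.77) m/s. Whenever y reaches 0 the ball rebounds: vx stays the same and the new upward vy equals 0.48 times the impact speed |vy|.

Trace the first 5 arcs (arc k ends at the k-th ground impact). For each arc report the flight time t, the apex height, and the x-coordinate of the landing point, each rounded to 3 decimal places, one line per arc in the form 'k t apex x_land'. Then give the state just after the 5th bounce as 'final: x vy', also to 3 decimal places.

Arc 1: start y=10.980, vy=5.770 → t=2.167, apex=12.645, x_land=18.508, impact vy=-15.903
  bounce: vy ← 0.48·15.903 = 7.633
Arc 2: start y=0.000, vy=7.633 → t=1.527, apex=2.913, x_land=31.546, impact vy=-7.633
  bounce: vy ← 0.48·7.633 = 3.664
Arc 3: start y=0.000, vy=3.664 → t=0.733, apex=0.671, x_land=37.804, impact vy=-3.664
  bounce: vy ← 0.48·3.664 = 1.759
Arc 4: start y=0.000, vy=1.759 → t=0.352, apex=0.155, x_land=40.808, impact vy=-1.759
  bounce: vy ← 0.48·1.759 = 0.844
Arc 5: start y=0.000, vy=0.844 → t=0.169, apex=0.036, x_land=42.250, impact vy=-0.844
  bounce: vy ← 0.48·0.844 = 0.405

1 2.167 12.645 18.508
2 1.527 2.913 31.546
3 0.733 0.671 37.804
4 0.352 0.155 40.808
5 0.169 0.036 42.250
final: 42.250 0.405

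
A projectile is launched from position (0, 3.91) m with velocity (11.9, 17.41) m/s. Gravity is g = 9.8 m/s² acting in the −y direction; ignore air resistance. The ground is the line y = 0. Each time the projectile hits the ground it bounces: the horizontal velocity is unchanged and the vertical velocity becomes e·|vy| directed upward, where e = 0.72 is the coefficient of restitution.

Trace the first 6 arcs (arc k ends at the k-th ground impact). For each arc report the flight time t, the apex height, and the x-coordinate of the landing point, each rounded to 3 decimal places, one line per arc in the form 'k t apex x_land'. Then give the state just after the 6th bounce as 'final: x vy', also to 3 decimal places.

1 3.765 19.375 44.804
2 2.863 10.044 78.878
3 2.062 5.207 103.412
4 1.484 2.699 121.076
5 1.069 1.399 133.794
6 0.770 0.725 142.951
final: 142.951 2.715

Arc 1: start y=3.910, vy=17.410 → t=3.765, apex=19.375, x_land=44.804, impact vy=-19.487
  bounce: vy ← 0.72·19.487 = 14.031
Arc 2: start y=0.000, vy=14.031 → t=2.863, apex=10.044, x_land=78.878, impact vy=-14.031
  bounce: vy ← 0.72·14.031 = 10.102
Arc 3: start y=0.000, vy=10.102 → t=2.062, apex=5.207, x_land=103.412, impact vy=-10.102
  bounce: vy ← 0.72·10.102 = 7.273
Arc 4: start y=0.000, vy=7.273 → t=1.484, apex=2.699, x_land=121.076, impact vy=-7.273
  bounce: vy ← 0.72·7.273 = 5.237
Arc 5: start y=0.000, vy=5.237 → t=1.069, apex=1.399, x_land=133.794, impact vy=-5.237
  bounce: vy ← 0.72·5.237 = 3.771
Arc 6: start y=0.000, vy=3.771 → t=0.770, apex=0.725, x_land=142.951, impact vy=-3.771
  bounce: vy ← 0.72·3.771 = 2.715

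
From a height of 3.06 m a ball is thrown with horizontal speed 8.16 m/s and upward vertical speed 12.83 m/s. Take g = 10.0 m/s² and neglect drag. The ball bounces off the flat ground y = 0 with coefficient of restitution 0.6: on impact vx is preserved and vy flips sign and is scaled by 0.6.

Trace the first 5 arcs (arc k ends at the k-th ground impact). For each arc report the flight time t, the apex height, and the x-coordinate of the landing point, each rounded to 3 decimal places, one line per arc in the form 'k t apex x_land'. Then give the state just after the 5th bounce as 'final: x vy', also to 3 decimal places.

Arc 1: start y=3.060, vy=12.830 → t=2.786, apex=11.290, x_land=22.731, impact vy=-15.027
  bounce: vy ← 0.6·15.027 = 9.016
Arc 2: start y=0.000, vy=9.016 → t=1.803, apex=4.065, x_land=37.446, impact vy=-9.016
  bounce: vy ← 0.6·9.016 = 5.410
Arc 3: start y=0.000, vy=5.410 → t=1.082, apex=1.463, x_land=46.274, impact vy=-5.410
  bounce: vy ← 0.6·5.410 = 3.246
Arc 4: start y=0.000, vy=3.246 → t=0.649, apex=0.527, x_land=51.571, impact vy=-3.246
  bounce: vy ← 0.6·3.246 = 1.947
Arc 5: start y=0.000, vy=1.947 → t=0.389, apex=0.190, x_land=54.750, impact vy=-1.947
  bounce: vy ← 0.6·1.947 = 1.168

1 2.786 11.290 22.731
2 1.803 4.065 37.446
3 1.082 1.463 46.274
4 0.649 0.527 51.571
5 0.389 0.190 54.750
final: 54.750 1.168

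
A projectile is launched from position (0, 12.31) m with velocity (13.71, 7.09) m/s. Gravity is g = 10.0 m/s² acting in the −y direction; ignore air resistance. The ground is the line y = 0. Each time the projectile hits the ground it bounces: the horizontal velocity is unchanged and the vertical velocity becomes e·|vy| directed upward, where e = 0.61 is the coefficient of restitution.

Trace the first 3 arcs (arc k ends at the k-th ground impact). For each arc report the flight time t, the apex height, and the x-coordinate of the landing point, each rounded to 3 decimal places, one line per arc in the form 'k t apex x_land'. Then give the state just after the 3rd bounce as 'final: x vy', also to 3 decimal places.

Arc 1: start y=12.310, vy=7.090 → t=2.431, apex=14.823, x_land=33.327, impact vy=-17.218
  bounce: vy ← 0.61·17.218 = 10.503
Arc 2: start y=0.000, vy=10.503 → t=2.101, apex=5.516, x_land=62.126, impact vy=-10.503
  bounce: vy ← 0.61·10.503 = 6.407
Arc 3: start y=0.000, vy=6.407 → t=1.281, apex=2.052, x_land=79.694, impact vy=-6.407
  bounce: vy ← 0.61·6.407 = 3.908

1 2.431 14.823 33.327
2 2.101 5.516 62.126
3 1.281 2.052 79.694
final: 79.694 3.908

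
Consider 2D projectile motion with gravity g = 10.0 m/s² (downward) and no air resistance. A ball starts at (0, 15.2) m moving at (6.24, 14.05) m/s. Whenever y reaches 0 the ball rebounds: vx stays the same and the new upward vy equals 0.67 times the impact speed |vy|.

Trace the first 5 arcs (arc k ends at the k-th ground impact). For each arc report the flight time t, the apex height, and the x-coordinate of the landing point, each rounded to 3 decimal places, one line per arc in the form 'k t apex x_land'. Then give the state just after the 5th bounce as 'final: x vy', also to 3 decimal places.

Arc 1: start y=15.200, vy=14.050 → t=3.644, apex=25.070, x_land=22.740, impact vy=-22.392
  bounce: vy ← 0.67·22.392 = 15.003
Arc 2: start y=0.000, vy=15.003 → t=3.001, apex=11.254, x_land=41.463, impact vy=-15.003
  bounce: vy ← 0.67·15.003 = 10.052
Arc 3: start y=0.000, vy=10.052 → t=2.010, apex=5.052, x_land=54.008, impact vy=-10.052
  bounce: vy ← 0.67·10.052 = 6.735
Arc 4: start y=0.000, vy=6.735 → t=1.347, apex=2.268, x_land=62.413, impact vy=-6.735
  bounce: vy ← 0.67·6.735 = 4.512
Arc 5: start y=0.000, vy=4.512 → t=0.902, apex=1.018, x_land=68.044, impact vy=-4.512
  bounce: vy ← 0.67·4.512 = 3.023

1 3.644 25.070 22.740
2 3.001 11.254 41.463
3 2.010 5.052 54.008
4 1.347 2.268 62.413
5 0.902 1.018 68.044
final: 68.044 3.023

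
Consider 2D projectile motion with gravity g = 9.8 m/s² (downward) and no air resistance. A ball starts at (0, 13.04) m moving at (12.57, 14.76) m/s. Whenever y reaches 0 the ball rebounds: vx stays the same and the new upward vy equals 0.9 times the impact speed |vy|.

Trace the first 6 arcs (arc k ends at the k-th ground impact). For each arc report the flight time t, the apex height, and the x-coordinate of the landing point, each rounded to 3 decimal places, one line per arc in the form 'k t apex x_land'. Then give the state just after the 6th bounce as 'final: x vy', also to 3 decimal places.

1 3.726 24.155 46.841
2 3.996 19.566 97.077
3 3.597 15.848 142.289
4 3.237 12.837 182.980
5 2.913 10.398 219.602
6 2.622 8.422 252.562
final: 252.562 11.563

Arc 1: start y=13.040, vy=14.760 → t=3.726, apex=24.155, x_land=46.841, impact vy=-21.759
  bounce: vy ← 0.9·21.759 = 19.583
Arc 2: start y=0.000, vy=19.583 → t=3.996, apex=19.566, x_land=97.077, impact vy=-19.583
  bounce: vy ← 0.9·19.583 = 17.625
Arc 3: start y=0.000, vy=17.625 → t=3.597, apex=15.848, x_land=142.289, impact vy=-17.625
  bounce: vy ← 0.9·17.625 = 15.862
Arc 4: start y=0.000, vy=15.862 → t=3.237, apex=12.837, x_land=182.980, impact vy=-15.862
  bounce: vy ← 0.9·15.862 = 14.276
Arc 5: start y=0.000, vy=14.276 → t=2.913, apex=10.398, x_land=219.602, impact vy=-14.276
  bounce: vy ← 0.9·14.276 = 12.848
Arc 6: start y=0.000, vy=12.848 → t=2.622, apex=8.422, x_land=252.562, impact vy=-12.848
  bounce: vy ← 0.9·12.848 = 11.563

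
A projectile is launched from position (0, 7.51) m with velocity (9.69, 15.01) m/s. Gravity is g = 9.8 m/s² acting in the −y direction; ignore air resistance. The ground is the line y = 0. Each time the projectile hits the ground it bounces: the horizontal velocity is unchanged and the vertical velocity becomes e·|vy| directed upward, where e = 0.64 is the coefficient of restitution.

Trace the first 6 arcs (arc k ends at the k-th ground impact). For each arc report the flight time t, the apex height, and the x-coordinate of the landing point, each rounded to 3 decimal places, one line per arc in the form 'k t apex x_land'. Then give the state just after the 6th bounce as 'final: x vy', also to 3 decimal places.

Arc 1: start y=7.510, vy=15.010 → t=3.501, apex=19.005, x_land=33.925, impact vy=-19.300
  bounce: vy ← 0.64·19.300 = 12.352
Arc 2: start y=0.000, vy=12.352 → t=2.521, apex=7.784, x_land=58.352, impact vy=-12.352
  bounce: vy ← 0.64·12.352 = 7.905
Arc 3: start y=0.000, vy=7.905 → t=1.613, apex=3.188, x_land=73.985, impact vy=-7.905
  bounce: vy ← 0.64·7.905 = 5.059
Arc 4: start y=0.000, vy=5.059 → t=1.033, apex=1.306, x_land=83.990, impact vy=-5.059
  bounce: vy ← 0.64·5.059 = 3.238
Arc 5: start y=0.000, vy=3.238 → t=0.661, apex=0.535, x_land=90.394, impact vy=-3.238
  bounce: vy ← 0.64·3.238 = 2.072
Arc 6: start y=0.000, vy=2.072 → t=0.423, apex=0.219, x_land=94.492, impact vy=-2.072
  bounce: vy ← 0.64·2.072 = 1.326

1 3.501 19.005 33.925
2 2.521 7.784 58.352
3 1.613 3.188 73.985
4 1.033 1.306 83.990
5 0.661 0.535 90.394
6 0.423 0.219 94.492
final: 94.492 1.326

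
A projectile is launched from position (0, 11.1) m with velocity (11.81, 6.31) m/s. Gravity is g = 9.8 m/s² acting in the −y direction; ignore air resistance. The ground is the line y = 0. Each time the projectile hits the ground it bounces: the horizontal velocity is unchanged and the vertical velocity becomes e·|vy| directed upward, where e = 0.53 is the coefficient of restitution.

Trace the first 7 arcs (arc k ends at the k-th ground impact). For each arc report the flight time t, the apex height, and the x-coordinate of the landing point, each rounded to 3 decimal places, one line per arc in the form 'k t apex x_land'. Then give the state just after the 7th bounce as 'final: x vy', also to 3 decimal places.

Arc 1: start y=11.100, vy=6.310 → t=2.281, apex=13.131, x_land=26.938, impact vy=-16.043
  bounce: vy ← 0.53·16.043 = 8.503
Arc 2: start y=0.000, vy=8.503 → t=1.735, apex=3.689, x_land=47.431, impact vy=-8.503
  bounce: vy ← 0.53·8.503 = 4.506
Arc 3: start y=0.000, vy=4.506 → t=0.920, apex=1.036, x_land=58.292, impact vy=-4.506
  bounce: vy ← 0.53·4.506 = 2.388
Arc 4: start y=0.000, vy=2.388 → t=0.487, apex=0.291, x_land=64.049, impact vy=-2.388
  bounce: vy ← 0.53·2.388 = 1.266
Arc 5: start y=0.000, vy=1.266 → t=0.258, apex=0.082, x_land=67.100, impact vy=-1.266
  bounce: vy ← 0.53·1.266 = 0.671
Arc 6: start y=0.000, vy=0.671 → t=0.137, apex=0.023, x_land=68.717, impact vy=-0.671
  bounce: vy ← 0.53·0.671 = 0.356
Arc 7: start y=0.000, vy=0.356 → t=0.073, apex=0.006, x_land=69.574, impact vy=-0.356
  bounce: vy ← 0.53·0.356 = 0.188

1 2.281 13.131 26.938
2 1.735 3.689 47.431
3 0.920 1.036 58.292
4 0.487 0.291 64.049
5 0.258 0.082 67.100
6 0.137 0.023 68.717
7 0.073 0.006 69.574
final: 69.574 0.188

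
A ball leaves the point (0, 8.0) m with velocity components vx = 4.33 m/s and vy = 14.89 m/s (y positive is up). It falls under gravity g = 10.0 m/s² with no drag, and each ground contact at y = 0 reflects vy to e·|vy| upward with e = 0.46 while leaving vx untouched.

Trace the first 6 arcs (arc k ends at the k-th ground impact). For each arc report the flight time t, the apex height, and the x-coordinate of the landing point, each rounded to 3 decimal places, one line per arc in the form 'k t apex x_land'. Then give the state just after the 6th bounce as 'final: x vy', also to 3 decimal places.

1 3.443 19.086 14.907
2 1.797 4.039 22.690
3 0.827 0.855 26.270
4 0.380 0.181 27.917
5 0.175 0.038 28.675
6 0.080 0.008 29.023
final: 29.023 0.185

Arc 1: start y=8.000, vy=14.890 → t=3.443, apex=19.086, x_land=14.907, impact vy=-19.537
  bounce: vy ← 0.46·19.537 = 8.987
Arc 2: start y=0.000, vy=8.987 → t=1.797, apex=4.039, x_land=22.690, impact vy=-8.987
  bounce: vy ← 0.46·8.987 = 4.134
Arc 3: start y=0.000, vy=4.134 → t=0.827, apex=0.855, x_land=26.270, impact vy=-4.134
  bounce: vy ← 0.46·4.134 = 1.902
Arc 4: start y=0.000, vy=1.902 → t=0.380, apex=0.181, x_land=27.917, impact vy=-1.902
  bounce: vy ← 0.46·1.902 = 0.875
Arc 5: start y=0.000, vy=0.875 → t=0.175, apex=0.038, x_land=28.675, impact vy=-0.875
  bounce: vy ← 0.46·0.875 = 0.402
Arc 6: start y=0.000, vy=0.402 → t=0.080, apex=0.008, x_land=29.023, impact vy=-0.402
  bounce: vy ← 0.46·0.402 = 0.185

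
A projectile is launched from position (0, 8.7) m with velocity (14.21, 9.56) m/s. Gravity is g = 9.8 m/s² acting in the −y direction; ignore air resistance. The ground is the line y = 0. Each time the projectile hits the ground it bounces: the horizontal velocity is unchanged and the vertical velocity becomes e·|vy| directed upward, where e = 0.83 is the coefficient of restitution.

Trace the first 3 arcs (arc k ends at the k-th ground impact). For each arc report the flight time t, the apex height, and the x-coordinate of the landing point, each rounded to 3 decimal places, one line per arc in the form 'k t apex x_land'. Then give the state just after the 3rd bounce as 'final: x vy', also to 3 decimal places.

1 2.627 13.363 37.328
2 2.741 9.206 76.283
3 2.275 6.342 108.615
final: 108.615 9.254

Arc 1: start y=8.700, vy=9.560 → t=2.627, apex=13.363, x_land=37.328, impact vy=-16.184
  bounce: vy ← 0.83·16.184 = 13.433
Arc 2: start y=0.000, vy=13.433 → t=2.741, apex=9.206, x_land=76.283, impact vy=-13.433
  bounce: vy ← 0.83·13.433 = 11.149
Arc 3: start y=0.000, vy=11.149 → t=2.275, apex=6.342, x_land=108.615, impact vy=-11.149
  bounce: vy ← 0.83·11.149 = 9.254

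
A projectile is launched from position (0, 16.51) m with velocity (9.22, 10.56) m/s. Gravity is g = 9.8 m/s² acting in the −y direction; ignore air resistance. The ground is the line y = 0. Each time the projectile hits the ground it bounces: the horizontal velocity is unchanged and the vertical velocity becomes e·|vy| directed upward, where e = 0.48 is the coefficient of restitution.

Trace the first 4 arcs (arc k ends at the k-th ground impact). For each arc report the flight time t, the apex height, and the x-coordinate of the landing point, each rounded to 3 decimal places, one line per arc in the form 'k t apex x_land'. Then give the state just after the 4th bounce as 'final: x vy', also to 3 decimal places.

Arc 1: start y=16.510, vy=10.560 → t=3.206, apex=22.199, x_land=29.560, impact vy=-20.859
  bounce: vy ← 0.48·20.859 = 10.012
Arc 2: start y=0.000, vy=10.012 → t=2.043, apex=5.115, x_land=48.400, impact vy=-10.012
  bounce: vy ← 0.48·10.012 = 4.806
Arc 3: start y=0.000, vy=4.806 → t=0.981, apex=1.178, x_land=57.443, impact vy=-4.806
  bounce: vy ← 0.48·4.806 = 2.307
Arc 4: start y=0.000, vy=2.307 → t=0.471, apex=0.272, x_land=61.783, impact vy=-2.307
  bounce: vy ← 0.48·2.307 = 1.107

1 3.206 22.199 29.560
2 2.043 5.115 48.400
3 0.981 1.178 57.443
4 0.471 0.272 61.783
final: 61.783 1.107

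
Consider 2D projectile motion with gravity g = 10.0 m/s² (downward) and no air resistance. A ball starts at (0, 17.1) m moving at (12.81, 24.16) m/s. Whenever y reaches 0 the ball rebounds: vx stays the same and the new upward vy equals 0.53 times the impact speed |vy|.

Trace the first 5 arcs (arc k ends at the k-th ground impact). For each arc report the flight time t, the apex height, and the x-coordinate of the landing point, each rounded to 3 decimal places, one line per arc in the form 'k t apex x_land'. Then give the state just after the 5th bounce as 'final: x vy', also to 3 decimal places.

Arc 1: start y=17.100, vy=24.160 → t=5.459, apex=46.285, x_land=69.924, impact vy=-30.425
  bounce: vy ← 0.53·30.425 = 16.125
Arc 2: start y=0.000, vy=16.125 → t=3.225, apex=13.002, x_land=111.237, impact vy=-16.125
  bounce: vy ← 0.53·16.125 = 8.546
Arc 3: start y=0.000, vy=8.546 → t=1.709, apex=3.652, x_land=133.133, impact vy=-8.546
  bounce: vy ← 0.53·8.546 = 4.530
Arc 4: start y=0.000, vy=4.530 → t=0.906, apex=1.026, x_land=144.738, impact vy=-4.530
  bounce: vy ← 0.53·4.530 = 2.401
Arc 5: start y=0.000, vy=2.401 → t=0.480, apex=0.288, x_land=150.889, impact vy=-2.401
  bounce: vy ← 0.53·2.401 = 1.272

1 5.459 46.285 69.924
2 3.225 13.002 111.237
3 1.709 3.652 133.133
4 0.906 1.026 144.738
5 0.480 0.288 150.889
final: 150.889 1.272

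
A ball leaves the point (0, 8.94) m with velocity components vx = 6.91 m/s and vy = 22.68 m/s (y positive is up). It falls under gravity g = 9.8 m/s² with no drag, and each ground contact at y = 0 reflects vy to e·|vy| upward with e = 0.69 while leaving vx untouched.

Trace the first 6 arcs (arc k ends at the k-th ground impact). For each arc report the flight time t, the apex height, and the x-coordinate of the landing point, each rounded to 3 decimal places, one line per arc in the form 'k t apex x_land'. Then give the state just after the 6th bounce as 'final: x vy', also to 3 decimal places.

1 4.994 35.184 34.508
2 3.698 16.751 60.060
3 2.552 7.975 77.692
4 1.761 3.797 89.857
5 1.215 1.808 98.251
6 0.838 0.861 104.043
final: 104.043 2.834

Arc 1: start y=8.940, vy=22.680 → t=4.994, apex=35.184, x_land=34.508, impact vy=-26.260
  bounce: vy ← 0.69·26.260 = 18.120
Arc 2: start y=0.000, vy=18.120 → t=3.698, apex=16.751, x_land=60.060, impact vy=-18.120
  bounce: vy ← 0.69·18.120 = 12.503
Arc 3: start y=0.000, vy=12.503 → t=2.552, apex=7.975, x_land=77.692, impact vy=-12.503
  bounce: vy ← 0.69·12.503 = 8.627
Arc 4: start y=0.000, vy=8.627 → t=1.761, apex=3.797, x_land=89.857, impact vy=-8.627
  bounce: vy ← 0.69·8.627 = 5.952
Arc 5: start y=0.000, vy=5.952 → t=1.215, apex=1.808, x_land=98.251, impact vy=-5.952
  bounce: vy ← 0.69·5.952 = 4.107
Arc 6: start y=0.000, vy=4.107 → t=0.838, apex=0.861, x_land=104.043, impact vy=-4.107
  bounce: vy ← 0.69·4.107 = 2.834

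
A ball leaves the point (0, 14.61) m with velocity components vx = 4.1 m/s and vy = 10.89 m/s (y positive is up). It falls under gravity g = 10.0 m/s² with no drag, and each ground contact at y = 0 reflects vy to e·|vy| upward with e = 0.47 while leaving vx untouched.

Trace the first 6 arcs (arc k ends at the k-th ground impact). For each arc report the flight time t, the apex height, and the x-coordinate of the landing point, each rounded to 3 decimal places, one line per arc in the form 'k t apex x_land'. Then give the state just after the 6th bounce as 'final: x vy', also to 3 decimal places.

Arc 1: start y=14.610, vy=10.890 → t=3.116, apex=20.540, x_land=12.775, impact vy=-20.268
  bounce: vy ← 0.47·20.268 = 9.526
Arc 2: start y=0.000, vy=9.526 → t=1.905, apex=4.537, x_land=20.586, impact vy=-9.526
  bounce: vy ← 0.47·9.526 = 4.477
Arc 3: start y=0.000, vy=4.477 → t=0.895, apex=1.002, x_land=24.257, impact vy=-4.477
  bounce: vy ← 0.47·4.477 = 2.104
Arc 4: start y=0.000, vy=2.104 → t=0.421, apex=0.221, x_land=25.983, impact vy=-2.104
  bounce: vy ← 0.47·2.104 = 0.989
Arc 5: start y=0.000, vy=0.989 → t=0.198, apex=0.049, x_land=26.794, impact vy=-0.989
  bounce: vy ← 0.47·0.989 = 0.465
Arc 6: start y=0.000, vy=0.465 → t=0.093, apex=0.011, x_land=27.175, impact vy=-0.465
  bounce: vy ← 0.47·0.465 = 0.218

1 3.116 20.540 12.775
2 1.905 4.537 20.586
3 0.895 1.002 24.257
4 0.421 0.221 25.983
5 0.198 0.049 26.794
6 0.093 0.011 27.175
final: 27.175 0.218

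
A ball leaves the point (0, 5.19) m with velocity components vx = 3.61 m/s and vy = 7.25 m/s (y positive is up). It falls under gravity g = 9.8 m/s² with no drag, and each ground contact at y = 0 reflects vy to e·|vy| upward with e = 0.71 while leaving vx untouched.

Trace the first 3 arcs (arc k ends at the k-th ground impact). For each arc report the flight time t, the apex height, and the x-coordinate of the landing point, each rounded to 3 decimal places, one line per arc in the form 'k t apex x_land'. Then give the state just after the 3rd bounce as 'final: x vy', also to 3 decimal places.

Arc 1: start y=5.190, vy=7.250 → t=2.007, apex=7.872, x_land=7.246, impact vy=-12.421
  bounce: vy ← 0.71·12.421 = 8.819
Arc 2: start y=0.000, vy=8.819 → t=1.800, apex=3.968, x_land=13.744, impact vy=-8.819
  bounce: vy ← 0.71·8.819 = 6.262
Arc 3: start y=0.000, vy=6.262 → t=1.278, apex=2.000, x_land=18.357, impact vy=-6.262
  bounce: vy ← 0.71·6.262 = 4.446

1 2.007 7.872 7.246
2 1.800 3.968 13.744
3 1.278 2.000 18.357
final: 18.357 4.446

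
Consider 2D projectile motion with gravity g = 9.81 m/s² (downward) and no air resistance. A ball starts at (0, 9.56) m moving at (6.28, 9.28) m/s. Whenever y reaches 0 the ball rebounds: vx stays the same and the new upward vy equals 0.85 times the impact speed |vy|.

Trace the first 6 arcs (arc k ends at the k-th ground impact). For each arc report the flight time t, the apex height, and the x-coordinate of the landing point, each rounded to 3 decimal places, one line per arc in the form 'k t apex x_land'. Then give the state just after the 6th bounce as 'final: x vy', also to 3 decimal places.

Arc 1: start y=9.560, vy=9.280 → t=2.632, apex=13.949, x_land=16.531, impact vy=-16.543
  bounce: vy ← 0.85·16.543 = 14.062
Arc 2: start y=0.000, vy=14.062 → t=2.867, apex=10.078, x_land=34.535, impact vy=-14.062
  bounce: vy ← 0.85·14.062 = 11.953
Arc 3: start y=0.000, vy=11.953 → t=2.437, apex=7.282, x_land=49.838, impact vy=-11.953
  bounce: vy ← 0.85·11.953 = 10.160
Arc 4: start y=0.000, vy=10.160 → t=2.071, apex=5.261, x_land=62.846, impact vy=-10.160
  bounce: vy ← 0.85·10.160 = 8.636
Arc 5: start y=0.000, vy=8.636 → t=1.761, apex=3.801, x_land=73.903, impact vy=-8.636
  bounce: vy ← 0.85·8.636 = 7.340
Arc 6: start y=0.000, vy=7.340 → t=1.497, apex=2.746, x_land=83.301, impact vy=-7.340
  bounce: vy ← 0.85·7.340 = 6.239

1 2.632 13.949 16.531
2 2.867 10.078 34.535
3 2.437 7.282 49.838
4 2.071 5.261 62.846
5 1.761 3.801 73.903
6 1.497 2.746 83.301
final: 83.301 6.239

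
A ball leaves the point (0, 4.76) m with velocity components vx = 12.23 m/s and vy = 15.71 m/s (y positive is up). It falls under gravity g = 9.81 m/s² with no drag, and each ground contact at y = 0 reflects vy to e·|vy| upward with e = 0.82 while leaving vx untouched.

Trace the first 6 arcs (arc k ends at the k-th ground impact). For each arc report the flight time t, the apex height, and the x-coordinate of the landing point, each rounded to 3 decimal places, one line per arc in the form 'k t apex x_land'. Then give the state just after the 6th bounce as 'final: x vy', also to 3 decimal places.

Arc 1: start y=4.760, vy=15.710 → t=3.482, apex=17.339, x_land=42.580, impact vy=-18.444
  bounce: vy ← 0.82·18.444 = 15.124
Arc 2: start y=0.000, vy=15.124 → t=3.083, apex=11.659, x_land=80.291, impact vy=-15.124
  bounce: vy ← 0.82·15.124 = 12.402
Arc 3: start y=0.000, vy=12.402 → t=2.528, apex=7.839, x_land=111.213, impact vy=-12.402
  bounce: vy ← 0.82·12.402 = 10.170
Arc 4: start y=0.000, vy=10.170 → t=2.073, apex=5.271, x_land=136.570, impact vy=-10.170
  bounce: vy ← 0.82·10.170 = 8.339
Arc 5: start y=0.000, vy=8.339 → t=1.700, apex=3.544, x_land=157.363, impact vy=-8.339
  bounce: vy ← 0.82·8.339 = 6.838
Arc 6: start y=0.000, vy=6.838 → t=1.394, apex=2.383, x_land=174.413, impact vy=-6.838
  bounce: vy ← 0.82·6.838 = 5.607

1 3.482 17.339 42.580
2 3.083 11.659 80.291
3 2.528 7.839 111.213
4 2.073 5.271 136.570
5 1.700 3.544 157.363
6 1.394 2.383 174.413
final: 174.413 5.607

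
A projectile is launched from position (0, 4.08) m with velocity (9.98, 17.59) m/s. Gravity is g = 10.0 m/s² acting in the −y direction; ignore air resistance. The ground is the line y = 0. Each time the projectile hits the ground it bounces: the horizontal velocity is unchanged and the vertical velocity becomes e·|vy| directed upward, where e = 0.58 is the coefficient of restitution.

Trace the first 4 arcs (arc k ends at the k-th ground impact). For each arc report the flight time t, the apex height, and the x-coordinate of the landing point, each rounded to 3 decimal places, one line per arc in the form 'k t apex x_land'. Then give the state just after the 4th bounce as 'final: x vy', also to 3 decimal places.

1 3.736 19.550 37.289
2 2.294 6.577 60.181
3 1.330 2.212 73.458
4 0.772 0.744 81.159
final: 81.159 2.238

Arc 1: start y=4.080, vy=17.590 → t=3.736, apex=19.550, x_land=37.289, impact vy=-19.774
  bounce: vy ← 0.58·19.774 = 11.469
Arc 2: start y=0.000, vy=11.469 → t=2.294, apex=6.577, x_land=60.181, impact vy=-11.469
  bounce: vy ← 0.58·11.469 = 6.652
Arc 3: start y=0.000, vy=6.652 → t=1.330, apex=2.212, x_land=73.458, impact vy=-6.652
  bounce: vy ← 0.58·6.652 = 3.858
Arc 4: start y=0.000, vy=3.858 → t=0.772, apex=0.744, x_land=81.159, impact vy=-3.858
  bounce: vy ← 0.58·3.858 = 2.238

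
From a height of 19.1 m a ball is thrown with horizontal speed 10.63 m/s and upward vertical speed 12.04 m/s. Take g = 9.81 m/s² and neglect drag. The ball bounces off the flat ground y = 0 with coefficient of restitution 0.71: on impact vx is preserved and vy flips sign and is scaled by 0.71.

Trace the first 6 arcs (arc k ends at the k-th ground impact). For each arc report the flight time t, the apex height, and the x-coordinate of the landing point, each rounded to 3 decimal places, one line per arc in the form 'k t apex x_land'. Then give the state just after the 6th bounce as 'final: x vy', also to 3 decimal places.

1 3.551 26.488 37.749
2 3.300 13.353 72.827
3 2.343 6.731 97.732
4 1.663 3.393 115.414
5 1.181 1.711 127.969
6 0.839 0.862 136.883
final: 136.883 2.920

Arc 1: start y=19.100, vy=12.040 → t=3.551, apex=26.488, x_land=37.749, impact vy=-22.797
  bounce: vy ← 0.71·22.797 = 16.186
Arc 2: start y=0.000, vy=16.186 → t=3.300, apex=13.353, x_land=72.827, impact vy=-16.186
  bounce: vy ← 0.71·16.186 = 11.492
Arc 3: start y=0.000, vy=11.492 → t=2.343, apex=6.731, x_land=97.732, impact vy=-11.492
  bounce: vy ← 0.71·11.492 = 8.159
Arc 4: start y=0.000, vy=8.159 → t=1.663, apex=3.393, x_land=115.414, impact vy=-8.159
  bounce: vy ← 0.71·8.159 = 5.793
Arc 5: start y=0.000, vy=5.793 → t=1.181, apex=1.711, x_land=127.969, impact vy=-5.793
  bounce: vy ← 0.71·5.793 = 4.113
Arc 6: start y=0.000, vy=4.113 → t=0.839, apex=0.862, x_land=136.883, impact vy=-4.113
  bounce: vy ← 0.71·4.113 = 2.920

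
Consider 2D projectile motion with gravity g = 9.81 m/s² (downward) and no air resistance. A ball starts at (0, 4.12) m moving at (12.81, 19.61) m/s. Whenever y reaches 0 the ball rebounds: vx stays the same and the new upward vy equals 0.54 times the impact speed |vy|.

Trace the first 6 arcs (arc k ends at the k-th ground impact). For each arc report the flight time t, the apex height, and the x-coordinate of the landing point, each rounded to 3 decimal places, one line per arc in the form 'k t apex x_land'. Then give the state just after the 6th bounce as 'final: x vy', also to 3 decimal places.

1 4.198 23.720 53.777
2 2.375 6.917 84.201
3 1.282 2.017 100.629
4 0.693 0.588 109.501
5 0.374 0.172 114.291
6 0.202 0.050 116.878
final: 116.878 0.535

Arc 1: start y=4.120, vy=19.610 → t=4.198, apex=23.720, x_land=53.777, impact vy=-21.573
  bounce: vy ← 0.54·21.573 = 11.649
Arc 2: start y=0.000, vy=11.649 → t=2.375, apex=6.917, x_land=84.201, impact vy=-11.649
  bounce: vy ← 0.54·11.649 = 6.291
Arc 3: start y=0.000, vy=6.291 → t=1.282, apex=2.017, x_land=100.629, impact vy=-6.291
  bounce: vy ← 0.54·6.291 = 3.397
Arc 4: start y=0.000, vy=3.397 → t=0.693, apex=0.588, x_land=109.501, impact vy=-3.397
  bounce: vy ← 0.54·3.397 = 1.834
Arc 5: start y=0.000, vy=1.834 → t=0.374, apex=0.172, x_land=114.291, impact vy=-1.834
  bounce: vy ← 0.54·1.834 = 0.991
Arc 6: start y=0.000, vy=0.991 → t=0.202, apex=0.050, x_land=116.878, impact vy=-0.991
  bounce: vy ← 0.54·0.991 = 0.535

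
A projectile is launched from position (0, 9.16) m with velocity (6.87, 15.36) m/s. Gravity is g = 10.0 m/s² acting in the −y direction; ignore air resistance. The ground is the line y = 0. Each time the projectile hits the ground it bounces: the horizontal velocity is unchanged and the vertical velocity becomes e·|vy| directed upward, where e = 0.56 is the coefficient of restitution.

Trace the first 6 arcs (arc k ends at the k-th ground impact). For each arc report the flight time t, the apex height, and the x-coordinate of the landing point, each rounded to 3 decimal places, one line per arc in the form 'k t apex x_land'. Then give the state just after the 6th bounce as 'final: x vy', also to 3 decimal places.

1 3.583 20.956 24.617
2 2.293 6.572 40.370
3 1.284 2.061 49.191
4 0.719 0.646 54.131
5 0.403 0.203 56.897
6 0.225 0.064 58.446
final: 58.446 0.631

Arc 1: start y=9.160, vy=15.360 → t=3.583, apex=20.956, x_land=24.617, impact vy=-20.473
  bounce: vy ← 0.56·20.473 = 11.465
Arc 2: start y=0.000, vy=11.465 → t=2.293, apex=6.572, x_land=40.370, impact vy=-11.465
  bounce: vy ← 0.56·11.465 = 6.420
Arc 3: start y=0.000, vy=6.420 → t=1.284, apex=2.061, x_land=49.191, impact vy=-6.420
  bounce: vy ← 0.56·6.420 = 3.595
Arc 4: start y=0.000, vy=3.595 → t=0.719, apex=0.646, x_land=54.131, impact vy=-3.595
  bounce: vy ← 0.56·3.595 = 2.013
Arc 5: start y=0.000, vy=2.013 → t=0.403, apex=0.203, x_land=56.897, impact vy=-2.013
  bounce: vy ← 0.56·2.013 = 1.127
Arc 6: start y=0.000, vy=1.127 → t=0.225, apex=0.064, x_land=58.446, impact vy=-1.127
  bounce: vy ← 0.56·1.127 = 0.631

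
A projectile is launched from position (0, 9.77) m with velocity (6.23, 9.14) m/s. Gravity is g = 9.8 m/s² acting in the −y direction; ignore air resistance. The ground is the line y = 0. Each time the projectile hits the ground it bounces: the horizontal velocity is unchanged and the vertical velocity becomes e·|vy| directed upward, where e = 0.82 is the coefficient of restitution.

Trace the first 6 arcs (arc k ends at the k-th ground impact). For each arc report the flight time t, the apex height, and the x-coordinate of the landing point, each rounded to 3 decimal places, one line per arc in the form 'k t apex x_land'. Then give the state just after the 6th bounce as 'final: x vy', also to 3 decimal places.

Arc 1: start y=9.770, vy=9.140 → t=2.625, apex=14.032, x_land=16.353, impact vy=-16.584
  bounce: vy ← 0.82·16.584 = 13.599
Arc 2: start y=0.000, vy=13.599 → t=2.775, apex=9.435, x_land=33.643, impact vy=-13.599
  bounce: vy ← 0.82·13.599 = 11.151
Arc 3: start y=0.000, vy=11.151 → t=2.276, apex=6.344, x_land=47.821, impact vy=-11.151
  bounce: vy ← 0.82·11.151 = 9.144
Arc 4: start y=0.000, vy=9.144 → t=1.866, apex=4.266, x_land=59.447, impact vy=-9.144
  bounce: vy ← 0.82·9.144 = 7.498
Arc 5: start y=0.000, vy=7.498 → t=1.530, apex=2.868, x_land=68.980, impact vy=-7.498
  bounce: vy ← 0.82·7.498 = 6.148
Arc 6: start y=0.000, vy=6.148 → t=1.255, apex=1.929, x_land=76.797, impact vy=-6.148
  bounce: vy ← 0.82·6.148 = 5.042

1 2.625 14.032 16.353
2 2.775 9.435 33.643
3 2.276 6.344 47.821
4 1.866 4.266 59.447
5 1.530 2.868 68.980
6 1.255 1.929 76.797
final: 76.797 5.042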